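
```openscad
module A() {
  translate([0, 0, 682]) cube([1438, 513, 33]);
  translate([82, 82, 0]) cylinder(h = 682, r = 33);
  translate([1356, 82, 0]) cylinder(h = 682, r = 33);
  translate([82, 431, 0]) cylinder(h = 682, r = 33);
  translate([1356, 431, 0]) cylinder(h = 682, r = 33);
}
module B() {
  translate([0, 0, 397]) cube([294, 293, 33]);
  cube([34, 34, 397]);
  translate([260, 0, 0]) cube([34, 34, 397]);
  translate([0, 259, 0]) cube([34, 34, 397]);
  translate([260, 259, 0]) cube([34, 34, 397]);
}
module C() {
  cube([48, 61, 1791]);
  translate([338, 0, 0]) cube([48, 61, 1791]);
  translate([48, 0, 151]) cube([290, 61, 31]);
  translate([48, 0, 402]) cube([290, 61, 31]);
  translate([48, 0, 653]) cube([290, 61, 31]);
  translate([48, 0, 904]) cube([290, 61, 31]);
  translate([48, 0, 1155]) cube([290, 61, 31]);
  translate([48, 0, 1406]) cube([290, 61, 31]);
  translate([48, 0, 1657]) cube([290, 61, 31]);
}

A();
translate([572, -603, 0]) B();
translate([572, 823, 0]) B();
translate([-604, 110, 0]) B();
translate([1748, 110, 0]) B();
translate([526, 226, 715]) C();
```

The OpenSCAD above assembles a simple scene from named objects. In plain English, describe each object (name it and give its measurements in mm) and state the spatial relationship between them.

A is a table with a 1438×513 mm rectangular top, 33 mm thick, top surface at z = 715 mm, supported by four round legs of 66 mm diameter, each leg's bounding box inset 49 mm from the nearest pair of top edges, running from the floor.

B is a simple wooden stool: a rectangular seat 294 mm (x) by 293 mm (y), 33 mm thick, top face at z = 430 mm, on four square legs, each 34×34 mm in cross-section. The legs rest on z = 0, each flush with a corner of the seat.

C is a straight ladder. Two 48×61 mm vertical rails, 1791 mm tall, stand 386 mm apart (outside-to-outside) with their front faces coplanar on the −y side. 7 rungs, each 61 mm deep and 31 mm tall, span between the inner faces of the rails, front faces flush with the rails. The lowest rung's underside is at z = 151 mm and rungs are spaced 251 mm apart (underside to underside).

Four stools sit around the table at the −y, +y, −x, +x sides. The ladder is on top of the table, centred.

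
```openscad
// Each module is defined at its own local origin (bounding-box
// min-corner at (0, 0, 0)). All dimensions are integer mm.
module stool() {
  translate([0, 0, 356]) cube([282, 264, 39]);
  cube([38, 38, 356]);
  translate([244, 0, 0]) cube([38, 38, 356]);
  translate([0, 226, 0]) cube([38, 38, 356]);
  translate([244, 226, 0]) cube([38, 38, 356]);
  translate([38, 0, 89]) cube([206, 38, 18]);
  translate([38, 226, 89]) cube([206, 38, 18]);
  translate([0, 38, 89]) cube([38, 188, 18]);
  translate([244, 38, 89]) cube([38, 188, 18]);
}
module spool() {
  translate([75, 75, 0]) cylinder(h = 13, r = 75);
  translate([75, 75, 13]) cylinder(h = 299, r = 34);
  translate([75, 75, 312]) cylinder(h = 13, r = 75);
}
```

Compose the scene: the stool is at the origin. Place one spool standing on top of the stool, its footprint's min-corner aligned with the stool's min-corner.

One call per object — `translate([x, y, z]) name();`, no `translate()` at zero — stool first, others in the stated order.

stool();
translate([0, 0, 395]) spool();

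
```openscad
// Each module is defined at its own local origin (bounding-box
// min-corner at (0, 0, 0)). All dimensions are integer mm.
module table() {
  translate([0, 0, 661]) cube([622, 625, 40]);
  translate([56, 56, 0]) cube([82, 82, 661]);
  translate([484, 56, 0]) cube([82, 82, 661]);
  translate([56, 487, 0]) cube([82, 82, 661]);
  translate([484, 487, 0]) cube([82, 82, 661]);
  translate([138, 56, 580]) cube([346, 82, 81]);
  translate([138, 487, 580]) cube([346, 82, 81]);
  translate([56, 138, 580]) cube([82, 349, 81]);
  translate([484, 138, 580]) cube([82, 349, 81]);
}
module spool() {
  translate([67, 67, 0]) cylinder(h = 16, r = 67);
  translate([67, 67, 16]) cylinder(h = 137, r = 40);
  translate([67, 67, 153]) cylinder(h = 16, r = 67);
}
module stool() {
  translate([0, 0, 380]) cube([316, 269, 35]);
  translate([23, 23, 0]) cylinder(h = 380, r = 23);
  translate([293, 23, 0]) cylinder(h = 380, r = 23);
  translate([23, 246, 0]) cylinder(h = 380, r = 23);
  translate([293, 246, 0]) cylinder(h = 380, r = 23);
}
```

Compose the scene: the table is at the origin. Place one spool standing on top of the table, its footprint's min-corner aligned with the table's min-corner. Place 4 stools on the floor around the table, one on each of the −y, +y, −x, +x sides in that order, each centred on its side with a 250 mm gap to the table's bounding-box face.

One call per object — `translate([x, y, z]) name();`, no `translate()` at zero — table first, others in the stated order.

table();
translate([0, 0, 701]) spool();
translate([153, -519, 0]) stool();
translate([153, 875, 0]) stool();
translate([-566, 178, 0]) stool();
translate([872, 178, 0]) stool();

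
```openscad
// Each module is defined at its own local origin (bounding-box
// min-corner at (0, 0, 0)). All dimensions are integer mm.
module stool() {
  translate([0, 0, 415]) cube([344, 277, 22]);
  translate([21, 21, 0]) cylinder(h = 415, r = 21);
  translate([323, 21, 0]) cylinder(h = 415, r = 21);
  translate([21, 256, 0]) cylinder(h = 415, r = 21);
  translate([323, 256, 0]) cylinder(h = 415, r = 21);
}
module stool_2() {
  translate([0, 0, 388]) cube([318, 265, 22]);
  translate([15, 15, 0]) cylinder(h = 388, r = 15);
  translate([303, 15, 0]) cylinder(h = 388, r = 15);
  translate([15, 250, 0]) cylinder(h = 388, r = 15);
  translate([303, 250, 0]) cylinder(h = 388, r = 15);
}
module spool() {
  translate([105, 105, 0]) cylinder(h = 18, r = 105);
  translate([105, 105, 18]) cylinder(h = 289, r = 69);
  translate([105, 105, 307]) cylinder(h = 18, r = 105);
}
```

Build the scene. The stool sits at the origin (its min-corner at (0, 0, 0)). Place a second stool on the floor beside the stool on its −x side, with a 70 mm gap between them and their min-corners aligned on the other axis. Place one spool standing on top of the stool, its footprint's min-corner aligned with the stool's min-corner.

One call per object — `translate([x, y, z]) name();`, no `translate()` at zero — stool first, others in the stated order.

stool();
translate([-388, 0, 0]) stool_2();
translate([0, 0, 437]) spool();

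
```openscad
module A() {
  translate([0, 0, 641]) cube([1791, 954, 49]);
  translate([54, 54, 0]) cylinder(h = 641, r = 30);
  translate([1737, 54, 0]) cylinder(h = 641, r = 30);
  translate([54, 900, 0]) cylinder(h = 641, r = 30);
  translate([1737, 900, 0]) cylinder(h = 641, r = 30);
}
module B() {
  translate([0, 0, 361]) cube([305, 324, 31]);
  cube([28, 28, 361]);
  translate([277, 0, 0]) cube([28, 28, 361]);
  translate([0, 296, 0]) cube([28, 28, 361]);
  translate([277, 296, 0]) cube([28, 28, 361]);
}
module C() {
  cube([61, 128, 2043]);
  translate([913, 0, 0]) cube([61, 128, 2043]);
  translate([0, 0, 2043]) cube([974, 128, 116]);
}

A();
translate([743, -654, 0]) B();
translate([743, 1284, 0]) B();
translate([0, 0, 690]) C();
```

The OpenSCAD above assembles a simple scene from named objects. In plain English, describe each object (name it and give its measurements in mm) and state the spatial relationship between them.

A is a table: top 1791 mm (x) × 954 mm (y), 49 mm thick, upper face at z = 690 mm, on four round legs of 60 mm diameter, each leg's bounding box inset 24 mm from the nearest pair of top edges, running from z = 0 to the bottom of the top.

B is a simple wooden stool: a rectangular seat 305 mm (x) by 324 mm (y), 31 mm thick, top face at z = 392 mm, on four square legs, each 28×28 mm in cross-section. The legs rest on z = 0, each flush with a corner of the seat.

C is a rectangular door frame: two vertical jambs of 61×128 mm section, 2043 mm tall, with a clear opening 852 mm wide between their inner faces. A header 116 mm tall and 128 mm deep lies on top of the jambs and spans the full outside width.

Two stools sit around the table at the −y, +y sides. The door frame is on top of the table.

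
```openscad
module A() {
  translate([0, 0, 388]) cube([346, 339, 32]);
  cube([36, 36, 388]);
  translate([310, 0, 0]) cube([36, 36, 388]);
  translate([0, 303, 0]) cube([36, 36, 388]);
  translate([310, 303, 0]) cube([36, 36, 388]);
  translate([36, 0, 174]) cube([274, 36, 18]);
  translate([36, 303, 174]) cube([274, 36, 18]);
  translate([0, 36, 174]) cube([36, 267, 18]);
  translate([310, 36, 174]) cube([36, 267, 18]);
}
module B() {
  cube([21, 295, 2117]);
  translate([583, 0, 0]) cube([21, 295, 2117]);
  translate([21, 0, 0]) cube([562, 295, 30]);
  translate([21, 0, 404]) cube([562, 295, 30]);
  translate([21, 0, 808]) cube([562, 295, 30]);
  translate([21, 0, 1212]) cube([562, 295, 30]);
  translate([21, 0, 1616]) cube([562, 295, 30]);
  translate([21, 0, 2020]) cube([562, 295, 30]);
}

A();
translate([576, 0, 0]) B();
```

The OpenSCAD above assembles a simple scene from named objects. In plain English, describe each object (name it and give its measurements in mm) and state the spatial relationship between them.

A is a simple wooden stool: a rectangular seat 346 mm (x) by 339 mm (y), 32 mm thick, top face at z = 420 mm, on four square legs, each 36×36 mm in cross-section. The legs rest on z = 0, each flush with a corner of the seat. Four stretchers, 36 mm wide and 18 mm tall, connect adjacent legs with their undersides at z = 174 mm, each running between the inner faces of the legs it joins and aligned with the legs' outer faces on the other axis.

B is an open bookshelf. Two side panels, each 21 mm thick, 295 mm deep and 2117 mm tall, stand 604 mm apart (outside-to-outside). Between them sit 6 shelves, each 30 mm thick and 295 mm deep, spanning the full gap between the sides. The bottom shelf rests on the floor (its underside at z = 0) and the clear gap between one shelf's top and the next shelf's underside is 374 mm.

The bookshelf is on the floor beside the stool on its +x side.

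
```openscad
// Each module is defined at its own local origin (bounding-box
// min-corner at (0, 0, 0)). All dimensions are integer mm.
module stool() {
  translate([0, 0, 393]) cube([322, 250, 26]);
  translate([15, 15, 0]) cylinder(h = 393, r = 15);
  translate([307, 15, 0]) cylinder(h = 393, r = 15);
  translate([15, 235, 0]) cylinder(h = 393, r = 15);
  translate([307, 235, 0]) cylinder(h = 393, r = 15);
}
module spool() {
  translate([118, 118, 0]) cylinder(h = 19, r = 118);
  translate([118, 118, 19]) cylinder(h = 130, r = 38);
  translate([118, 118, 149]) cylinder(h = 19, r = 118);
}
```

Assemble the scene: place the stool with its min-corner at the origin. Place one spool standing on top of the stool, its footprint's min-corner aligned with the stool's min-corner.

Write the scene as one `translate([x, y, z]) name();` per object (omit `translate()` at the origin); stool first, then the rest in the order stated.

stool();
translate([0, 0, 419]) spool();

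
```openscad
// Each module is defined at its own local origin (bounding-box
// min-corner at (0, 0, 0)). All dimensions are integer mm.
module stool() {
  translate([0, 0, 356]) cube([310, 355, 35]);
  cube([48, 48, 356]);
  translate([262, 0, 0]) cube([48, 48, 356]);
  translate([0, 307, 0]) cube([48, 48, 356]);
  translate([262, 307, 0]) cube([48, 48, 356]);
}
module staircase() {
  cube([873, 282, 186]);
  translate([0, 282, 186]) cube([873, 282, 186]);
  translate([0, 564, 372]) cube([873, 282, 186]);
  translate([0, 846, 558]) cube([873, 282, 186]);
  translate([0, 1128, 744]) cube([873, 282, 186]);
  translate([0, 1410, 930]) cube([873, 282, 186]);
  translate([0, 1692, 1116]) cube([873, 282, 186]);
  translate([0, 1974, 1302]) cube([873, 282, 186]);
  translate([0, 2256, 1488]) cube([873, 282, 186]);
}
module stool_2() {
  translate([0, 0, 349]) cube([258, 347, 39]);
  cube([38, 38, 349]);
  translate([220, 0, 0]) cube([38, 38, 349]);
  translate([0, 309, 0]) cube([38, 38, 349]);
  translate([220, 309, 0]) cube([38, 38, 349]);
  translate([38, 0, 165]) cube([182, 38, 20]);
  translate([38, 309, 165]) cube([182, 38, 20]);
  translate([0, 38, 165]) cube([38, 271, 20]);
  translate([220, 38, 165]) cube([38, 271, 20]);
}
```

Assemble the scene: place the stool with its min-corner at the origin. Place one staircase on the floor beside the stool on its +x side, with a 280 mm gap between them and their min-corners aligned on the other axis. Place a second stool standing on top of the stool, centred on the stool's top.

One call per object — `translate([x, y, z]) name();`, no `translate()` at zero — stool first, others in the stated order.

stool();
translate([590, 0, 0]) staircase();
translate([26, 4, 391]) stool_2();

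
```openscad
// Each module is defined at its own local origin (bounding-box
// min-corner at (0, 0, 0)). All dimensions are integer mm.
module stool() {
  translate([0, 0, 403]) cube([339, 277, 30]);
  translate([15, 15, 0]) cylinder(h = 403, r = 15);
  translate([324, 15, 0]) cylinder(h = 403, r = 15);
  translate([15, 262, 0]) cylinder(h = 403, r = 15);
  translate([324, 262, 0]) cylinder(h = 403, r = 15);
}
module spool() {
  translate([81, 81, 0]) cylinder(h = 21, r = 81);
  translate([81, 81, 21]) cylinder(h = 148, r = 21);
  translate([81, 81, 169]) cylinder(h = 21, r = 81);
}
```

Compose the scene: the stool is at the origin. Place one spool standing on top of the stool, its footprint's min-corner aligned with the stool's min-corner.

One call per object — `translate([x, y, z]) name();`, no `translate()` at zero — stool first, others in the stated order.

stool();
translate([0, 0, 433]) spool();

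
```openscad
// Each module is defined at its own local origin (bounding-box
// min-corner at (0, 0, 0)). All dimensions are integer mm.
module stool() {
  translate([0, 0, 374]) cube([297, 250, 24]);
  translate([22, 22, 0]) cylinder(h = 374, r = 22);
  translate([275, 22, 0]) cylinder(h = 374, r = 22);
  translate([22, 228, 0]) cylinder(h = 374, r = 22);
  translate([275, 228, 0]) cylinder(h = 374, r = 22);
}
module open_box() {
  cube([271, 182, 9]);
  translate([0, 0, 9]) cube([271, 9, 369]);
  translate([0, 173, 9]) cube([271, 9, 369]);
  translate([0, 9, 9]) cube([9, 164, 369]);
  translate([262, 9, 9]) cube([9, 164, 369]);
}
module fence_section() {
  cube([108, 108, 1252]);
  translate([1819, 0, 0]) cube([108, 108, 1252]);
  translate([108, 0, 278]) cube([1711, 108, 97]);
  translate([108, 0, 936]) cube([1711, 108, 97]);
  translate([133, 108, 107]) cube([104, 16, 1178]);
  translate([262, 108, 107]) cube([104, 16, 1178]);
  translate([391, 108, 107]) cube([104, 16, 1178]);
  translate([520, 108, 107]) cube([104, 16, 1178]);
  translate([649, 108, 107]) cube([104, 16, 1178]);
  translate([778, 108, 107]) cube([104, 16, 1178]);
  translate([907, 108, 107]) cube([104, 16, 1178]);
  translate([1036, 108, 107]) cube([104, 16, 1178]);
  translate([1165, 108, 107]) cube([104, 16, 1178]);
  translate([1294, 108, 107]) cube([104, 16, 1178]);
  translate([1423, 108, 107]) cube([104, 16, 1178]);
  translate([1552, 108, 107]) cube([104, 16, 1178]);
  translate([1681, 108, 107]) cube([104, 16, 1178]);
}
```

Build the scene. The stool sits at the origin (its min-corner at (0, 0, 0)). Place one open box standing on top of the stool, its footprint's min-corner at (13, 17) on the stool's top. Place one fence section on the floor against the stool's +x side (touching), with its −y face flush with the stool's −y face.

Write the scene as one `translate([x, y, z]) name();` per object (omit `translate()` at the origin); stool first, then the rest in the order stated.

stool();
translate([13, 17, 398]) open_box();
translate([297, 0, 0]) fence_section();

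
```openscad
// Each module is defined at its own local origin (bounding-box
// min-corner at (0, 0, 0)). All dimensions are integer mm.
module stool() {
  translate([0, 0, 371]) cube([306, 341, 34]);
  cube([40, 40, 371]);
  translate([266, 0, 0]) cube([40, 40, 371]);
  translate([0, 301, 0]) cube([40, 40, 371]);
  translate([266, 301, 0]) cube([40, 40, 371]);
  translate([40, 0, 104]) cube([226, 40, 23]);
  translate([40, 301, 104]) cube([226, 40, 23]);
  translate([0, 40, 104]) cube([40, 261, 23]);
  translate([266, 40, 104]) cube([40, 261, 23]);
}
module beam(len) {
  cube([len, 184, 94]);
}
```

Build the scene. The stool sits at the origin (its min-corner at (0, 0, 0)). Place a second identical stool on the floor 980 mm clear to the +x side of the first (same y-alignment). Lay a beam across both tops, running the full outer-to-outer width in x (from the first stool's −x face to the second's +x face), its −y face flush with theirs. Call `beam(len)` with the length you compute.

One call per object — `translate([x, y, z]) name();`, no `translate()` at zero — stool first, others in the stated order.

stool();
translate([1286, 0, 0]) stool();
translate([0, 0, 405]) beam(1592);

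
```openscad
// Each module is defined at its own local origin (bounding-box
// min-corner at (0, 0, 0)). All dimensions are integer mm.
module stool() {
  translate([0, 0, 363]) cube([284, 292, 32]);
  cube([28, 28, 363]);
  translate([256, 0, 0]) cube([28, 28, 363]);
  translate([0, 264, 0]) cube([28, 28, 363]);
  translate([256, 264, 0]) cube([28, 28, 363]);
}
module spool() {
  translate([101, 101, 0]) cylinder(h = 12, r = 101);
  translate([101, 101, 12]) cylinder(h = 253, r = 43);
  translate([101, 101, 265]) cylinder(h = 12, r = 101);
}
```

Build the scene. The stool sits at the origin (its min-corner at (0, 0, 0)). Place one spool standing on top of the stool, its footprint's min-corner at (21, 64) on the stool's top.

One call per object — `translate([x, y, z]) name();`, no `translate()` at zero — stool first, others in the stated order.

stool();
translate([21, 64, 395]) spool();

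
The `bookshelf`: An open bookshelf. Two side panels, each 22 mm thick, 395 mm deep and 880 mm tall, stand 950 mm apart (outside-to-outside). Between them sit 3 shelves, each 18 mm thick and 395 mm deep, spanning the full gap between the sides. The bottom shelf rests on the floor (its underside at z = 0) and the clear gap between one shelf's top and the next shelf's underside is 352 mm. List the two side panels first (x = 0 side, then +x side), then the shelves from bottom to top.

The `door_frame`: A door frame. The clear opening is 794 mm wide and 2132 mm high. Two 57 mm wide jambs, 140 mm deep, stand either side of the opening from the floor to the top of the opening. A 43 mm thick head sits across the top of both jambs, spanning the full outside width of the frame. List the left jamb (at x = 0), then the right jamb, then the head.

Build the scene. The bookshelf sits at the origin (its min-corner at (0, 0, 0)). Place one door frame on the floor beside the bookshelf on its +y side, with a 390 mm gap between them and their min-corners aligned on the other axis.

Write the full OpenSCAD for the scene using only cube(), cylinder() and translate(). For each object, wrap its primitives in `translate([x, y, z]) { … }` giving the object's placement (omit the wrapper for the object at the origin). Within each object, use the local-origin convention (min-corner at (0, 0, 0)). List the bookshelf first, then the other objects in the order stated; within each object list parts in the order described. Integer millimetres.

cube([22, 395, 880]);
translate([928, 0, 0]) cube([22, 395, 880]);
translate([22, 0, 0]) cube([906, 395, 18]);
translate([22, 0, 370]) cube([906, 395, 18]);
translate([22, 0, 740]) cube([906, 395, 18]);
translate([0, 785, 0]) {
  cube([57, 140, 2132]);
  translate([851, 0, 0]) cube([57, 140, 2132]);
  translate([0, 0, 2132]) cube([908, 140, 43]);
}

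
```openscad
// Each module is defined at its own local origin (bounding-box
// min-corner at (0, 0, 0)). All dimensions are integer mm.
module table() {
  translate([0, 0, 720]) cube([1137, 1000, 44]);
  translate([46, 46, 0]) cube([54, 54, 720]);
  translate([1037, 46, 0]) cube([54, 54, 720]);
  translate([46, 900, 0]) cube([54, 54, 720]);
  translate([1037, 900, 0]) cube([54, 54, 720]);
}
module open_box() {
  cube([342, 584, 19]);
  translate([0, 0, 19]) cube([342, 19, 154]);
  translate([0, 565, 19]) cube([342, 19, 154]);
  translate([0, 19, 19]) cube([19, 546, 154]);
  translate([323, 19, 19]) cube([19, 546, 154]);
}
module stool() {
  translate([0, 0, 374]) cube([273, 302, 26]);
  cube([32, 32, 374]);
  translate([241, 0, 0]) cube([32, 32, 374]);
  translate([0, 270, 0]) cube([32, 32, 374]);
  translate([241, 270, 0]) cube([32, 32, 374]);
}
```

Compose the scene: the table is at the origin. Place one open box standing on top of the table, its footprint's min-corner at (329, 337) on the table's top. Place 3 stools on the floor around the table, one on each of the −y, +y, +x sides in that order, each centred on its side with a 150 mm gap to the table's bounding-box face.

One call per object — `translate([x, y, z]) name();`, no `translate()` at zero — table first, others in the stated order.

table();
translate([329, 337, 764]) open_box();
translate([432, -452, 0]) stool();
translate([432, 1150, 0]) stool();
translate([1287, 349, 0]) stool();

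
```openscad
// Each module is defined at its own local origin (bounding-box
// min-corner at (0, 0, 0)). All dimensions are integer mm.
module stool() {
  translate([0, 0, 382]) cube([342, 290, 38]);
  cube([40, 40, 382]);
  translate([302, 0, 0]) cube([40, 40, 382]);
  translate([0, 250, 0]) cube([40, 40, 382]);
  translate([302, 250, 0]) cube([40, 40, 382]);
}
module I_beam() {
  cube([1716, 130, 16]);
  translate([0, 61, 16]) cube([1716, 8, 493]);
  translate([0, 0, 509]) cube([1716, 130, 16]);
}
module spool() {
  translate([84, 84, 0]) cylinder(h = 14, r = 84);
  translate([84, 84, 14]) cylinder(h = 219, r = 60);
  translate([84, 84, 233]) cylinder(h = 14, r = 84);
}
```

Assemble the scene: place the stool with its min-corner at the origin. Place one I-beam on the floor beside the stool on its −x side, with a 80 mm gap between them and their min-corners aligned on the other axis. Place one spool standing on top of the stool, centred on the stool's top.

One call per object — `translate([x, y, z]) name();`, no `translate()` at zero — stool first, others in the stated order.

stool();
translate([-1796, 0, 0]) I_beam();
translate([87, 61, 420]) spool();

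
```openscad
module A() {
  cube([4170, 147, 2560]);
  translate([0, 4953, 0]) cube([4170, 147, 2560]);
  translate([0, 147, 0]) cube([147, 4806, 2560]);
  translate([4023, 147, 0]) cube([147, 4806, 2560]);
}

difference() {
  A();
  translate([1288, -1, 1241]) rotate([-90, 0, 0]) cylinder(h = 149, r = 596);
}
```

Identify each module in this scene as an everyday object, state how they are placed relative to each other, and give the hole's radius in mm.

The subtracted cylinder has r = 596 mm.

A is a house frame. The house frame has a circular hole through its front wall. The hole's radius is 596 mm.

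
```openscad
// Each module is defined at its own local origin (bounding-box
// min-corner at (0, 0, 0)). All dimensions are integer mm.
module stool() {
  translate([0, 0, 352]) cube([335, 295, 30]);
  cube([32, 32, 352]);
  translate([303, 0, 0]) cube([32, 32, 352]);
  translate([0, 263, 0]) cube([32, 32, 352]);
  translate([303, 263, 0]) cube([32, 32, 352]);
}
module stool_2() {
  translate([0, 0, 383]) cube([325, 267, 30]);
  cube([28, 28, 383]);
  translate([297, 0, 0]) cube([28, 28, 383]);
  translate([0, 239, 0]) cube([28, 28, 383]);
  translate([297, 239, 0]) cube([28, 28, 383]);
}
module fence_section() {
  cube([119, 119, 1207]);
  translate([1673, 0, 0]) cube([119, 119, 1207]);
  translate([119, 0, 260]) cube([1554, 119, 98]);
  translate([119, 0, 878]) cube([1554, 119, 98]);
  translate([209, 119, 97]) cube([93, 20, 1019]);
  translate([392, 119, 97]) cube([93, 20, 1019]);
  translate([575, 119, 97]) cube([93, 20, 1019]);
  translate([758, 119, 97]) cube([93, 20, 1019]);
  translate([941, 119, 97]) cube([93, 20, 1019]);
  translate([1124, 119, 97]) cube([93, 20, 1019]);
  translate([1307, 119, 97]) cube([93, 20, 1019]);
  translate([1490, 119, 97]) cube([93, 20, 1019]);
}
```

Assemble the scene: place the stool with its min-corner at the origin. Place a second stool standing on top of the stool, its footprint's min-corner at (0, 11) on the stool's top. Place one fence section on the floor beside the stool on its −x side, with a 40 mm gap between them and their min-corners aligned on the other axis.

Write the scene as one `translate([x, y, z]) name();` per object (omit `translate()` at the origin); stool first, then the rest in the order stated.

stool();
translate([0, 11, 382]) stool_2();
translate([-1832, 0, 0]) fence_section();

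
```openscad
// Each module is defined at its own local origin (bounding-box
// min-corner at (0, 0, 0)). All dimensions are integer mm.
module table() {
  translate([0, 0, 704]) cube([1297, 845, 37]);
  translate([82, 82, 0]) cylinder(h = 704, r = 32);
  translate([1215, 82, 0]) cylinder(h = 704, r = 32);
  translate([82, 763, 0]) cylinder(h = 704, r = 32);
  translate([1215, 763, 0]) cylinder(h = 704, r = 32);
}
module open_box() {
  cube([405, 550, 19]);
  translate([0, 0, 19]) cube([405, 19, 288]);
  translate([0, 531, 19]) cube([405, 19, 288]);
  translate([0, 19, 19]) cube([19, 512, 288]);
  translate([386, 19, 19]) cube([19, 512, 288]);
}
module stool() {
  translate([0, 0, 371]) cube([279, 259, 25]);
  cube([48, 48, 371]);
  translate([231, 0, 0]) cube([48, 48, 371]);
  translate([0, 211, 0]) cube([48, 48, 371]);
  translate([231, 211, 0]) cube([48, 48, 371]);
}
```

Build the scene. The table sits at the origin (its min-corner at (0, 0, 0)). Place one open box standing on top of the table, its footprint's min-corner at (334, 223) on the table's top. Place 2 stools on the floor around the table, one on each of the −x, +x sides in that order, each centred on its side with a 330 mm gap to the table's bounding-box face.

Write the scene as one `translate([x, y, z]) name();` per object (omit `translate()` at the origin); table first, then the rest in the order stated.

table();
translate([334, 223, 741]) open_box();
translate([-609, 293, 0]) stool();
translate([1627, 293, 0]) stool();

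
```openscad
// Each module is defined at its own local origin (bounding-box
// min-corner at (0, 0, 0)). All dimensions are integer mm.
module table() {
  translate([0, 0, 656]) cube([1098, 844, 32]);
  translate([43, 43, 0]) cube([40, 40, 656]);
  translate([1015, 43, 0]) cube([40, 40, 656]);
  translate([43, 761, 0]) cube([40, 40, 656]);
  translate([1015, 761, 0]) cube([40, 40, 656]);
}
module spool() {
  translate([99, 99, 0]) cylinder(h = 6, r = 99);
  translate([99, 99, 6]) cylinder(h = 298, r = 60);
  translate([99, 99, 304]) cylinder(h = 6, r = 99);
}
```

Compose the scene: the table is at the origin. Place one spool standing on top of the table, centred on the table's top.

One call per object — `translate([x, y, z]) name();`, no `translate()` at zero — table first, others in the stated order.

table();
translate([450, 323, 688]) spool();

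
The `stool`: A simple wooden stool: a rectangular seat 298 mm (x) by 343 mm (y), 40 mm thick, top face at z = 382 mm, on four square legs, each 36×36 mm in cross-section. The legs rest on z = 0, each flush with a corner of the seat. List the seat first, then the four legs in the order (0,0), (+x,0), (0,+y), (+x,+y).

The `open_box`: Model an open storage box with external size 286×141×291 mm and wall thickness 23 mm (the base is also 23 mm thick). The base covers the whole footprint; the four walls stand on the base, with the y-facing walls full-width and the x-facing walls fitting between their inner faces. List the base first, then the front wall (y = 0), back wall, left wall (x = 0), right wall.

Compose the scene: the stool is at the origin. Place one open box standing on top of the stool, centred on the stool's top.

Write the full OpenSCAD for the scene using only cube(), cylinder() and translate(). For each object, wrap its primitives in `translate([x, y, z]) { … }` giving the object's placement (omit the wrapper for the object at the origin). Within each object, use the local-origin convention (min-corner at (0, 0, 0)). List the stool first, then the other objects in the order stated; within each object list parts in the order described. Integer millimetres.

translate([0, 0, 342]) cube([298, 343, 40]);
cube([36, 36, 342]);
translate([262, 0, 0]) cube([36, 36, 342]);
translate([0, 307, 0]) cube([36, 36, 342]);
translate([262, 307, 0]) cube([36, 36, 342]);
translate([6, 101, 382]) {
  cube([286, 141, 23]);
  translate([0, 0, 23]) cube([286, 23, 268]);
  translate([0, 118, 23]) cube([286, 23, 268]);
  translate([0, 23, 23]) cube([23, 95, 268]);
  translate([263, 23, 23]) cube([23, 95, 268]);
}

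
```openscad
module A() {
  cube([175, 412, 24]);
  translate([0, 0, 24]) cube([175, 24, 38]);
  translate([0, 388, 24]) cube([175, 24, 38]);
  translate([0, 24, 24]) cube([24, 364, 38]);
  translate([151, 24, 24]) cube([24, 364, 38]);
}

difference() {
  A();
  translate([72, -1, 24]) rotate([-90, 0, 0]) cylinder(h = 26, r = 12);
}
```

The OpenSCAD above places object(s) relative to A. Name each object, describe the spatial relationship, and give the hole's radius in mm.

A is an open box. The open box has a circular hole through its front wall. The hole's radius is 12 mm.

The subtracted cylinder has r = 12 mm.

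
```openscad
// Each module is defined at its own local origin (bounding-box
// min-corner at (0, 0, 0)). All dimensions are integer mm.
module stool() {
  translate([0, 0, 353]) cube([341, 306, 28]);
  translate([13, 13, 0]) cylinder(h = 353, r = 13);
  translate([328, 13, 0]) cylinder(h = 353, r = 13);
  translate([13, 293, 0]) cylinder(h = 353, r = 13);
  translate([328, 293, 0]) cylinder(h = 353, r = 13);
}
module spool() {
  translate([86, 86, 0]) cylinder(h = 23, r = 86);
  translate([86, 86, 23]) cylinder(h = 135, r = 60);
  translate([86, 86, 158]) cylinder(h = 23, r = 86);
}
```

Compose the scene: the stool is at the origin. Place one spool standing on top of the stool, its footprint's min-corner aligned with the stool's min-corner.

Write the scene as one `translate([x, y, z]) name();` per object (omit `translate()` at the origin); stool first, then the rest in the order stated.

stool();
translate([0, 0, 381]) spool();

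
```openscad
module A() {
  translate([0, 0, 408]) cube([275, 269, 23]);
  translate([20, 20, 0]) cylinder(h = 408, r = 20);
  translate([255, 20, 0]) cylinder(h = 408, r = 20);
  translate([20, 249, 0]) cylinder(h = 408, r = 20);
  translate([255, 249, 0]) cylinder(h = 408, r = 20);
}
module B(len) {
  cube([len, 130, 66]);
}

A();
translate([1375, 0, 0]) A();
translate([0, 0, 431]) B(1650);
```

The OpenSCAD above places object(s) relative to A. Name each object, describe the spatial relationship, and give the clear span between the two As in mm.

Second stool starts at x = 1375; first ends at x = 275; clear span = 1375 − 275 = 1100 mm.

A is a stool. B is a beam. A beam spans the tops of two stools. The clear span between the two stools is 1100 mm.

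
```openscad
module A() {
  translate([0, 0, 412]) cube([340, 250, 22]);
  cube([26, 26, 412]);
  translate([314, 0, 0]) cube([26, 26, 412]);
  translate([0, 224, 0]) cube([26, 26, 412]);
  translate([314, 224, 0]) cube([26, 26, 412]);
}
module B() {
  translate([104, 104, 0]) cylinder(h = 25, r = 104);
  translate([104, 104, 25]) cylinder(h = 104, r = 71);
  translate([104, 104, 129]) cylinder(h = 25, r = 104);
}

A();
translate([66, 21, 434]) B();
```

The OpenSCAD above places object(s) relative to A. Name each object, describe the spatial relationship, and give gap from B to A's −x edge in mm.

A is a stool. B is a spool. The spool is on top of the stool, centred. The gap from the spool to the stool's −x edge is 66 mm.

The spool's min-x is at 66; the stool's min-x is 0; gap = 66 mm.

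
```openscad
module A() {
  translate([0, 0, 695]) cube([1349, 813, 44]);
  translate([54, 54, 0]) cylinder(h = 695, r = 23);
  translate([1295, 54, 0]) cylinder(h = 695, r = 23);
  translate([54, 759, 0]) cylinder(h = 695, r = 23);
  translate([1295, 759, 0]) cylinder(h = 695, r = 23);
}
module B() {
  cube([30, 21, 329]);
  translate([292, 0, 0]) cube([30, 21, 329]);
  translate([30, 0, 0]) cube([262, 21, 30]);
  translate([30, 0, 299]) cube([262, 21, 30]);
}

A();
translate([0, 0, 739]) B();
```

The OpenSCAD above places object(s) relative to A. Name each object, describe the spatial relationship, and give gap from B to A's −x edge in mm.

A is a table. B is a picture frame. The picture frame is on top of the table. The gap from the picture frame to the table's −x edge is 0 mm.

The picture frame's min-x is at 0; the table's min-x is 0; gap = 0 mm.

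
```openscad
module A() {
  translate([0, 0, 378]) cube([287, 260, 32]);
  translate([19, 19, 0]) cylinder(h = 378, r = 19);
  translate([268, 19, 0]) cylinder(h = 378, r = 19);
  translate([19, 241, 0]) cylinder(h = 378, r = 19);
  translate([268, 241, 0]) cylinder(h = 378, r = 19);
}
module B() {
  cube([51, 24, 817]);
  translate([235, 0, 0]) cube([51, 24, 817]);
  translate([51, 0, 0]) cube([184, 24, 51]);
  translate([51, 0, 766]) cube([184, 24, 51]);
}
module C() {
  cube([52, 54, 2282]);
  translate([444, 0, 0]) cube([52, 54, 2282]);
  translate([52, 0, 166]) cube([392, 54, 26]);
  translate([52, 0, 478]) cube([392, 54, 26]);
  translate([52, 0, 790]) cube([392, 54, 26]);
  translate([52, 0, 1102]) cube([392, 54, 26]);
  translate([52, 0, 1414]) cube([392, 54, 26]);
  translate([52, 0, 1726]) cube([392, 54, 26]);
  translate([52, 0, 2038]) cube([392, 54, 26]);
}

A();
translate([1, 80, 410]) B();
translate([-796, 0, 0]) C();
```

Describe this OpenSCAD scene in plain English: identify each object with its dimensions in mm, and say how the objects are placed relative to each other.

A is a simple wooden stool: a rectangular seat 287 mm (x) by 260 mm (y), 32 mm thick, top face at z = 410 mm, on four round legs, each 38 mm in diameter. The legs rest on z = 0, each leg's axis is inset half a diameter from the nearest pair of seat edges (so the leg's bounding box is flush with the corner).

B is a picture frame with a 184×715 mm rectangular opening (x by z) and a uniform 51 mm border on every side. Frame depth is 24 mm along y. It is built from two vertical stiles running the full outside height and two horizontal rails spanning the gap between the stiles.

C is a straight ladder. Two 52×54 mm vertical rails, 2282 mm tall, stand 496 mm apart (outside-to-outside) with their front faces coplanar on the −y side. 7 rungs, each 54 mm deep and 26 mm tall, span between the inner faces of the rails, front faces flush with the rails. The lowest rung's underside is at z = 166 mm and rungs are spaced 312 mm apart (underside to underside).

The picture frame is on top of the stool. The ladder is on the floor beside the stool on its −x side.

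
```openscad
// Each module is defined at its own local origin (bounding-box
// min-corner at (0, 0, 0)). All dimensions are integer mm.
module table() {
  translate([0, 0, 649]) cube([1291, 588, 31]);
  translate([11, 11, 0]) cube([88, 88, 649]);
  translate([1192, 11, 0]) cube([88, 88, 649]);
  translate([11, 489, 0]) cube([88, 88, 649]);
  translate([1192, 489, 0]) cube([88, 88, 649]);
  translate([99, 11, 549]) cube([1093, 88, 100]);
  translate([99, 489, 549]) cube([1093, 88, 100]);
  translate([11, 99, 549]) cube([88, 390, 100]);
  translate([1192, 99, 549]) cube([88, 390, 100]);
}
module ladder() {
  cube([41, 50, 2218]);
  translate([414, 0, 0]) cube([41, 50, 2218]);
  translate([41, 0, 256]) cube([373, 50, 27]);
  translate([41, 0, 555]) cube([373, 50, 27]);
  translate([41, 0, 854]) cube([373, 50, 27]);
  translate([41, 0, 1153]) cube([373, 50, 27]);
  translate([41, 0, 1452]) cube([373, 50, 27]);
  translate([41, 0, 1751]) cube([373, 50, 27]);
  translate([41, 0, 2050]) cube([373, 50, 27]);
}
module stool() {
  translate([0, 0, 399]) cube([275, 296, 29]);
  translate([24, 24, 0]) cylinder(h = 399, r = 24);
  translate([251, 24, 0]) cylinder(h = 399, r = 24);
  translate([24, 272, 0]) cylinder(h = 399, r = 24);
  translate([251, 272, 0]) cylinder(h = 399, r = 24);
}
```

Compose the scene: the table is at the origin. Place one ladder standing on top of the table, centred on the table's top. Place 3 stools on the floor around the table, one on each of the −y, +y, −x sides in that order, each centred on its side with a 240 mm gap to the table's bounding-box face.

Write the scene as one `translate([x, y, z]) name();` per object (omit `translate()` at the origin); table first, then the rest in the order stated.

table();
translate([418, 269, 680]) ladder();
translate([508, -536, 0]) stool();
translate([508, 828, 0]) stool();
translate([-515, 146, 0]) stool();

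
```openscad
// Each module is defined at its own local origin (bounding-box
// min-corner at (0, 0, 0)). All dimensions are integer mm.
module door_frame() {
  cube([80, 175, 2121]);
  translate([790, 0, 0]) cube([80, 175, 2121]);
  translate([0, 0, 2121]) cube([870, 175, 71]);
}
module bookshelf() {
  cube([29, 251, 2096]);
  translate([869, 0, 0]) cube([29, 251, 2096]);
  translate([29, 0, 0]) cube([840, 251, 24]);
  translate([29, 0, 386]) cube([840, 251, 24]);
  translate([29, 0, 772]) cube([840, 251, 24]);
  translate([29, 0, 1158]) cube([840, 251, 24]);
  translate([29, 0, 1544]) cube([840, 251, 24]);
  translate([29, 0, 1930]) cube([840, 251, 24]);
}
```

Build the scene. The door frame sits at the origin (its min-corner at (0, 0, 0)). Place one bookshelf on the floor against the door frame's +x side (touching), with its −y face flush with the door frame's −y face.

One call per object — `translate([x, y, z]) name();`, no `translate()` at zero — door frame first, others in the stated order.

door_frame();
translate([870, 0, 0]) bookshelf();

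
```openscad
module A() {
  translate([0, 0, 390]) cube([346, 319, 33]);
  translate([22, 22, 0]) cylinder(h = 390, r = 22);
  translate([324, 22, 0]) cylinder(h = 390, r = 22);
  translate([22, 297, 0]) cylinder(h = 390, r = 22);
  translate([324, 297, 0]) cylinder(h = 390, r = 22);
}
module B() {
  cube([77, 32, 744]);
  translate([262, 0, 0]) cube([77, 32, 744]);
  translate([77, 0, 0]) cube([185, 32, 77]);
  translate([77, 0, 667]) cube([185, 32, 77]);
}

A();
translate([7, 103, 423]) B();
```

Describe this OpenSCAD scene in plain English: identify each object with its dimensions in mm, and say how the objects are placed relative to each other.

A is a four-legged stool. The seat is a 346×319×33 mm slab whose top surface is at z = 423 mm; four round legs, each 44 mm in diameter, run from the floor (z = 0) to the underside of the seat, each leg's axis is inset half a diameter from the nearest pair of seat edges (so the leg's bounding box is flush with the corner).

B is a rectangular picture frame lying in the x–z plane (depth along y). The opening is 185 mm wide (x) by 590 mm tall (z), surrounded by a border 77 mm wide on all four sides. The frame is 32 mm deep and is made of two full-height vertical stiles with two horizontal rails fitted between them.

The picture frame is on top of the stool.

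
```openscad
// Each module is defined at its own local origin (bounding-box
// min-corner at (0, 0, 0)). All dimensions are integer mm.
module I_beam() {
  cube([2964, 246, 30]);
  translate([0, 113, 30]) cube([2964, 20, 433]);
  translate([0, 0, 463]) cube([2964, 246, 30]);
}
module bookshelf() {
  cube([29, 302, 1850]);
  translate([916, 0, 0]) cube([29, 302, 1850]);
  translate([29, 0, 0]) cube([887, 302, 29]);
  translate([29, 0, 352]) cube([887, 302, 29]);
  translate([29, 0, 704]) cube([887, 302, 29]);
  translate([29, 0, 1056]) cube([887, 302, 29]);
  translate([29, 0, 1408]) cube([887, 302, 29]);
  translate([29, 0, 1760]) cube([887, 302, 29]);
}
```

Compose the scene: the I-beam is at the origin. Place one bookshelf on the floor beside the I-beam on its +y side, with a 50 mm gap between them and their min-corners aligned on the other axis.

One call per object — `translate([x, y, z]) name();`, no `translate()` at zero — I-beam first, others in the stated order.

I_beam();
translate([0, 296, 0]) bookshelf();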